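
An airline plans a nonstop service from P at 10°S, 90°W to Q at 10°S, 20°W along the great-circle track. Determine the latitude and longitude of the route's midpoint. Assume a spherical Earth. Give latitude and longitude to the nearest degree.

≈ 12°S, 55°W

From cos δ = sin φ₁ sin φ₂ + cos φ₁ cos φ₂ cos Δλ, the central angle is δ ≈ 1.201 rad (68.8°).
Interpolate at f = 1/2 with slerp weights a = sin((1−f)δ)/sin δ ≈ 0.606, b = sin(fδ)/sin δ ≈ 0.606.
p = a·p₁ + b·p₂ ≈ (0.561, -0.801, -0.210); φ = arcsin(p_z) ≈ -12.15°, λ = atan2(p_y, p_x) ≈ -55.00°.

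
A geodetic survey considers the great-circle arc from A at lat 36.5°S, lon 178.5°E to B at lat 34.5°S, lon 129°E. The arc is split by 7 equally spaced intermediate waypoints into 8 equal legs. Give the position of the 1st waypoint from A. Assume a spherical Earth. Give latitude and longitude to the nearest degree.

≈ lat 37°S, lon 172°E

Write both endpoints as unit vectors p₁, p₂ with components (cos φ cos λ, cos φ sin λ, sin φ).
The central angle between the endpoints is δ = arccos(p₁·p₂) ≈ 0.696 rad (39.9°).
Interpolate at f = 1/8 with slerp weights a = sin((1−f)δ)/sin δ ≈ 0.892, b = sin(fδ)/sin δ ≈ 0.136.
p = a·p₁ + b·p₂ ≈ (-0.787, 0.106, -0.607); φ = arcsin(p_z) ≈ -37.41°, λ = atan2(p_y, p_x) ≈ 172.36°.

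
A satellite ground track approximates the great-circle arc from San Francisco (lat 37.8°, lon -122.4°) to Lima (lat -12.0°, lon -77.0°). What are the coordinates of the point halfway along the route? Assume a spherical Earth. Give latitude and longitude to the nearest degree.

Write both endpoints as unit vectors p₁, p₂ with components (cos φ cos λ, cos φ sin λ, sin φ).
The central angle between the endpoints is δ = arccos(p₁·p₂) ≈ 1.143 rad (65.5°).
Interpolate at f = 1/2 with slerp weights a = sin((1−f)δ)/sin δ ≈ 0.594, b = sin(fδ)/sin δ ≈ 0.594.
p = a·p₁ + b·p₂ ≈ (-0.121, -0.963, 0.241); φ = arcsin(p_z) ≈ 13.93°, λ = atan2(p_y, p_x) ≈ -97.15°.

≈ lat 14°, lon -97°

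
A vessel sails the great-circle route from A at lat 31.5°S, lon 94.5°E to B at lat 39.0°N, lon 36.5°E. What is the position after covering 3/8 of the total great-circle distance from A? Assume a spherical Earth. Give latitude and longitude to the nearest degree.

Convert each endpoint to a unit vector on the sphere (x = cos φ cos λ, y = cos φ sin λ, z = sin φ).
The central angle between the endpoints is δ = arccos(p₁·p₂) ≈ 1.548 rad (88.7°).
Interpolate at f = 3/8 with slerp weights a = sin((1−f)δ)/sin δ ≈ 0.824, b = sin(fδ)/sin δ ≈ 0.549.
p = a·p₁ + b·p₂ ≈ (0.288, 0.954, -0.085); φ = arcsin(p_z) ≈ -4.88°, λ = atan2(p_y, p_x) ≈ 73.22°.

≈ lat 5°S, lon 73°E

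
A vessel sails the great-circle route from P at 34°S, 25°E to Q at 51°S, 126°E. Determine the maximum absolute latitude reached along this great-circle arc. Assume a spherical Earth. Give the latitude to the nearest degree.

The great circle lies in the plane with unit normal n̂ = (p₁ × p₂)/|p₁ × p₂|.
Here n̂_z ≈ +0.544; the vertex latitude is φ_max = arccos|n̂_z| ≈ 57.1°.
Check via Clairaut: cos φ_max = |cos φ₁| · sin C = cos(34.0°)·sin(139.0°) ≈ 0.544, again giving ≈ 57.1°.

≈ 57°S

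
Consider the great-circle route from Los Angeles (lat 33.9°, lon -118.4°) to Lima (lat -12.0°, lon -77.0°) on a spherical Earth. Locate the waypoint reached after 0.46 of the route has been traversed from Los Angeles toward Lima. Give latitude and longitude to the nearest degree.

Convert each endpoint to a unit vector on the sphere (x = cos φ cos λ, y = cos φ sin λ, z = sin φ).
The central angle between the endpoints is δ = arccos(p₁·p₂) ≈ 1.055 rad (60.5°).
Interpolate at f = 0.46 with slerp weights a = sin((1−f)δ)/sin δ ≈ 0.620, b = sin(fδ)/sin δ ≈ 0.536.
p = a·p₁ + b·p₂ ≈ (-0.127, -0.964, 0.234); φ = arcsin(p_z) ≈ 13.55°, λ = atan2(p_y, p_x) ≈ -97.49°.

≈ lat 14°, lon -97°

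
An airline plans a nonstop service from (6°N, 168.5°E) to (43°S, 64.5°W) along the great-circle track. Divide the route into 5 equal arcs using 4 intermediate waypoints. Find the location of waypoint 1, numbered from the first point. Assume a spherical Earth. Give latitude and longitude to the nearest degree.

Write both endpoints as unit vectors p₁, p₂ with components (cos φ cos λ, cos φ sin λ, sin φ).
The central angle between the endpoints is δ = arccos(p₁·p₂) ≈ 2.105 rad (120.6°).
Interpolate at f = 1/5 with slerp weights a = sin((1−f)δ)/sin δ ≈ 1.154, b = sin(fδ)/sin δ ≈ 0.475.
p = a·p₁ + b·p₂ ≈ (-0.976, -0.085, -0.203); φ = arcsin(p_z) ≈ -11.72°, λ = atan2(p_y, p_x) ≈ -175.05°.

≈ (12°S, 175°W)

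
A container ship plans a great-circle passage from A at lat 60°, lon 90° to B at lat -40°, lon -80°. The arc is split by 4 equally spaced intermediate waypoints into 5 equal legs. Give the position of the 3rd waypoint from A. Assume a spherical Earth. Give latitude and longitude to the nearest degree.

≈ lat 22°, lon -66°

From cos δ = sin φ₁ sin φ₂ + cos φ₁ cos φ₂ cos Δλ, the central angle is δ ≈ 2.776 rad (159.0°).
Interpolate at f = 3/5 with slerp weights a = sin((1−f)δ)/sin δ ≈ 2.505, b = sin(fδ)/sin δ ≈ 2.784.
p = a·p₁ + b·p₂ ≈ (0.370, -0.848, 0.380); φ = arcsin(p_z) ≈ 22.34°, λ = atan2(p_y, p_x) ≈ -66.40°.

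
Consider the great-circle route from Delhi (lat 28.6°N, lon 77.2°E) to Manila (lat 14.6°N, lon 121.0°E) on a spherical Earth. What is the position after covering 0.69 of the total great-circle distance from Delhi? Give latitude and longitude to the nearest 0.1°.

From cos δ = sin φ₁ sin φ₂ + cos φ₁ cos φ₂ cos Δλ, the central angle is δ ≈ 0.747 rad (42.8°).
Interpolate at f = 0.69 with slerp weights a = sin((1−f)δ)/sin δ ≈ 0.338, b = sin(fδ)/sin δ ≈ 0.725.
p = a·p₁ + b·p₂ ≈ (-0.296, 0.891, 0.345); φ = arcsin(p_z) ≈ 20.15°, λ = atan2(p_y, p_x) ≈ 108.37°.

≈ lat 20.2°N, lon 108.4°E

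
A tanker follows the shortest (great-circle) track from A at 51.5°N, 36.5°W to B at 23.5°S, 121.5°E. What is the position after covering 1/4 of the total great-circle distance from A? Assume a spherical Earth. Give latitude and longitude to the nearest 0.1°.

≈ 66.1°N, 33.8°E

Write both endpoints as unit vectors p₁, p₂ with components (cos φ cos λ, cos φ sin λ, sin φ).
The central angle between the endpoints is δ = arccos(p₁·p₂) ≈ 2.571 rad (147.3°).
Interpolate at f = 1/4 with slerp weights a = sin((1−f)δ)/sin δ ≈ 1.734, b = sin(fδ)/sin δ ≈ 1.109.
p = a·p₁ + b·p₂ ≈ (0.336, 0.225, 0.914); φ = arcsin(p_z) ≈ 66.13°, λ = atan2(p_y, p_x) ≈ 33.82°.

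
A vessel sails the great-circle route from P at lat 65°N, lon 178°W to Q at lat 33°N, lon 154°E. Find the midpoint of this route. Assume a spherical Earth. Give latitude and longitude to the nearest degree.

Convert each endpoint to a unit vector on the sphere (x = cos φ cos λ, y = cos φ sin λ, z = sin φ).
The central angle between the endpoints is δ = arccos(p₁·p₂) ≈ 0.632 rad (36.2°).
Interpolate at f = 1/2 with slerp weights a = sin((1−f)δ)/sin δ ≈ 0.526, b = sin(fδ)/sin δ ≈ 0.526.
p = a·p₁ + b·p₂ ≈ (-0.619, 0.186, 0.763); φ = arcsin(p_z) ≈ 49.76°, λ = atan2(p_y, p_x) ≈ 163.30°.

≈ lat 50°N, lon 163°E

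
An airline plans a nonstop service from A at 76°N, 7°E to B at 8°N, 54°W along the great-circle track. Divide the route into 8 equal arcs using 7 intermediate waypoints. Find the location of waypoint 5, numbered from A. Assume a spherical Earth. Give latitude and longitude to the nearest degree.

The haversine formula gives a central angle δ ≈ 1.317 rad (75.5°) between the endpoints.
Interpolate at f = 5/8 with slerp weights a = sin((1−f)δ)/sin δ ≈ 0.490, b = sin(fδ)/sin δ ≈ 0.758.
p = a·p₁ + b·p₂ ≈ (0.559, -0.592, 0.581); φ = arcsin(p_z) ≈ 35.49°, λ = atan2(p_y, p_x) ≈ -46.69°.

≈ 35°N, 47°W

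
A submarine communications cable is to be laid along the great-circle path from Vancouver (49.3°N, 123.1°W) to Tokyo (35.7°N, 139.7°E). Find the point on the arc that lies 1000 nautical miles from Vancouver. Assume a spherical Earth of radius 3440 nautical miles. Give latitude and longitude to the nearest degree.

Write both endpoints as unit vectors p₁, p₂ with components (cos φ cos λ, cos φ sin λ, sin φ).
The central angle between the endpoints is δ = arccos(p₁·p₂) ≈ 1.185 rad (67.9°). The total great-circle distance is δ·R ≈ 1.185 × 3440 ≈ 4077 nmi, so the target fraction is f = 1000/4077 ≈ 0.245.
Interpolate at f ≈ 0.245 with slerp weights a = sin((1−f)δ)/sin δ ≈ 0.842, b = sin(fδ)/sin δ ≈ 0.309.
p = a·p₁ + b·p₂ ≈ (-0.491, -0.297, 0.819); φ = arcsin(p_z) ≈ 54.95°, λ = atan2(p_y, p_x) ≈ -148.82°.

≈ 55°N, 149°W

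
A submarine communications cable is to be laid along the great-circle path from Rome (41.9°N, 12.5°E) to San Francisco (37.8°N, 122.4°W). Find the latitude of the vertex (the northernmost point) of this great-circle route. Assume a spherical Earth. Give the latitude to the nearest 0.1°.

≈ 65.4°N

The great circle lies in the plane with unit normal n̂ = (p₁ × p₂)/|p₁ × p₂|.
Here n̂_z ≈ -0.417; the vertex latitude is φ_max = arccos|n̂_z| ≈ 65.4°.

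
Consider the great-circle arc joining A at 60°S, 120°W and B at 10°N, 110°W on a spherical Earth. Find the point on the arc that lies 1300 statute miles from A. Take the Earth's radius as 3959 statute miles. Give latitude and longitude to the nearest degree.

≈ 41°S, 116°W

From cos δ = sin φ₁ sin φ₂ + cos φ₁ cos φ₂ cos Δλ, the central angle is δ ≈ 1.230 rad (70.5°). The total great-circle distance is δ·R ≈ 1.230 × 3959 ≈ 4868 mi, so the target fraction is f = 1300/4868 ≈ 0.267.
Interpolate at f ≈ 0.267 with slerp weights a = sin((1−f)δ)/sin δ ≈ 0.832, b = sin(fδ)/sin δ ≈ 0.342.
p = a·p₁ + b·p₂ ≈ (-0.323, -0.677, -0.661); φ = arcsin(p_z) ≈ -41.39°, λ = atan2(p_y, p_x) ≈ -115.53°.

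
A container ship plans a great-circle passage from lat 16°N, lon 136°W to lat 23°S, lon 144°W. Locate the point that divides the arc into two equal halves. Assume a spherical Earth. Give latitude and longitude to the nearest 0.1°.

≈ lat 3.5°S, lon 139.9°W

The haversine formula gives a central angle δ ≈ 0.694 rad (39.8°) between the endpoints.
Interpolate at f = 1/2 with slerp weights a = sin((1−f)δ)/sin δ ≈ 0.532, b = sin(fδ)/sin δ ≈ 0.532.
p = a·p₁ + b·p₂ ≈ (-0.764, -0.643, -0.061); φ = arcsin(p_z) ≈ -3.51°, λ = atan2(p_y, p_x) ≈ -139.91°.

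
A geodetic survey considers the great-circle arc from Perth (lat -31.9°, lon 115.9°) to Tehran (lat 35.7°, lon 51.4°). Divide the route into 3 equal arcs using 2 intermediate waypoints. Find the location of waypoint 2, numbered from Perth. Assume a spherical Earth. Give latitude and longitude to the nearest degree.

≈ lat 14°, lon 75°

Convert each endpoint to a unit vector on the sphere (x = cos φ cos λ, y = cos φ sin λ, z = sin φ).
The central angle between the endpoints is δ = arccos(p₁·p₂) ≈ 1.582 rad (90.7°).
Interpolate at f = 2/3 with slerp weights a = sin((1−f)δ)/sin δ ≈ 0.503, b = sin(fδ)/sin δ ≈ 0.870.
p = a·p₁ + b·p₂ ≈ (0.254, 0.937, 0.242); φ = arcsin(p_z) ≈ 13.98°, λ = atan2(p_y, p_x) ≈ 74.82°.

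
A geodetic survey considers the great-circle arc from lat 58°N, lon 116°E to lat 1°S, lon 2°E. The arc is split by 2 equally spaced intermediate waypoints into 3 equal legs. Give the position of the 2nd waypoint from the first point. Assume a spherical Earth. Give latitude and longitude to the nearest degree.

≈ lat 28°N, lon 21°E

Write both endpoints as unit vectors p₁, p₂ with components (cos φ cos λ, cos φ sin λ, sin φ).
The central angle between the endpoints is δ = arccos(p₁·p₂) ≈ 1.803 rad (103.3°).
Interpolate at f = 2/3 with slerp weights a = sin((1−f)δ)/sin δ ≈ 0.581, b = sin(fδ)/sin δ ≈ 0.959.
p = a·p₁ + b·p₂ ≈ (0.823, 0.310, 0.476); φ = arcsin(p_z) ≈ 28.43°, λ = atan2(p_y, p_x) ≈ 20.66°.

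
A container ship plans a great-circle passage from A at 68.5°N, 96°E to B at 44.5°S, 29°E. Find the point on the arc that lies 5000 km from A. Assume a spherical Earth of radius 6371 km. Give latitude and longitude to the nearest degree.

≈ 30°N, 56°E

From cos δ = sin φ₁ sin φ₂ + cos φ₁ cos φ₂ cos Δλ, the central angle is δ ≈ 2.153 rad (123.4°). The total great-circle distance is δ·R ≈ 2.153 × 6371 ≈ 13718 km, so the target fraction is f = 5000/13718 ≈ 0.364.
Interpolate at f ≈ 0.364 with slerp weights a = sin((1−f)δ)/sin δ ≈ 1.173, b = sin(fδ)/sin δ ≈ 0.846.
p = a·p₁ + b·p₂ ≈ (0.483, 0.720, 0.498); φ = arcsin(p_z) ≈ 29.88°, λ = atan2(p_y, p_x) ≈ 56.15°.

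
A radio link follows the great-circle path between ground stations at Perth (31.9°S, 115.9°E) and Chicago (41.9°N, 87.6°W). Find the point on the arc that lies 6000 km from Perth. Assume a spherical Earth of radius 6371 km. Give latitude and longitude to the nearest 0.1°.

≈ 4.6°N, 157.7°E

From cos δ = sin φ₁ sin φ₂ + cos φ₁ cos φ₂ cos Δλ, the central angle is δ ≈ 2.772 rad (158.8°). The total great-circle distance is δ·R ≈ 2.772 × 6371 ≈ 17659 km, so the target fraction is f = 6000/17659 ≈ 0.340.
Interpolate at f ≈ 0.340 with slerp weights a = sin((1−f)δ)/sin δ ≈ 2.674, b = sin(fδ)/sin δ ≈ 2.237.
p = a·p₁ + b·p₂ ≈ (-0.922, 0.379, 0.081); φ = arcsin(p_z) ≈ 4.64°, λ = atan2(p_y, p_x) ≈ 157.67°.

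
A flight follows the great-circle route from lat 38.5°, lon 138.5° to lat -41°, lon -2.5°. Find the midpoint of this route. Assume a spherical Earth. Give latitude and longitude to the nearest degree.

≈ lat -4°, lon 71°

Write both endpoints as unit vectors p₁, p₂ with components (cos φ cos λ, cos φ sin λ, sin φ).
The central angle between the endpoints is δ = arccos(p₁·p₂) ≈ 2.621 rad (150.2°).
Interpolate at f = 1/2 with slerp weights a = sin((1−f)δ)/sin δ ≈ 1.942, b = sin(fδ)/sin δ ≈ 1.942.
p = a·p₁ + b·p₂ ≈ (0.326, 0.943, -0.065); φ = arcsin(p_z) ≈ -3.74°, λ = atan2(p_y, p_x) ≈ 70.93°.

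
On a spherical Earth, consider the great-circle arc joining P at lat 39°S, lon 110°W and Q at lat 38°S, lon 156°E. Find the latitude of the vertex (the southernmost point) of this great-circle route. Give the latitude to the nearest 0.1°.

The great circle lies in the plane with unit normal n̂ = (p₁ × p₂)/|p₁ × p₂|.
Here n̂_z ≈ -0.651; the vertex latitude is φ_max = arccos|n̂_z| ≈ 49.4°.
Check via Clairaut: cos φ_max = |cos φ₁| · sin C = cos(39.0°)·sin(123.1°) ≈ 0.651, again giving ≈ 49.4°.

≈ 49.4°S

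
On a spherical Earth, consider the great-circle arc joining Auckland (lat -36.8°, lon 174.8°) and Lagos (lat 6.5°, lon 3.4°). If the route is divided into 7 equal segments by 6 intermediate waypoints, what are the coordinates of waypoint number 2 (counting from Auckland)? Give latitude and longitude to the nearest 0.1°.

Convert each endpoint to a unit vector on the sphere (x = cos φ cos λ, y = cos φ sin λ, z = sin φ).
The central angle between the endpoints is δ = arccos(p₁·p₂) ≈ 2.595 rad (148.7°).
Interpolate at f = 2/7 with slerp weights a = sin((1−f)δ)/sin δ ≈ 1.848, b = sin(fδ)/sin δ ≈ 1.300.
p = a·p₁ + b·p₂ ≈ (-0.184, 0.211, -0.960); φ = arcsin(p_z) ≈ -73.74°, λ = atan2(p_y, p_x) ≈ 131.20°.

≈ lat -73.7°, lon 131.2°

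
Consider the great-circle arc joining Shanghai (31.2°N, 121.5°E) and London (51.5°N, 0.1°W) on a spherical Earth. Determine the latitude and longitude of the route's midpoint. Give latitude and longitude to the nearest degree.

≈ (60°N, 76°E)

Write both endpoints as unit vectors p₁, p₂ with components (cos φ cos λ, cos φ sin λ, sin φ).
The central angle between the endpoints is δ = arccos(p₁·p₂) ≈ 1.444 rad (82.7°).
Interpolate at f = 1/2 with slerp weights a = sin((1−f)δ)/sin δ ≈ 0.666, b = sin(fδ)/sin δ ≈ 0.666.
p = a·p₁ + b·p₂ ≈ (0.117, 0.485, 0.867); φ = arcsin(p_z) ≈ 60.06°, λ = atan2(p_y, p_x) ≈ 76.44°.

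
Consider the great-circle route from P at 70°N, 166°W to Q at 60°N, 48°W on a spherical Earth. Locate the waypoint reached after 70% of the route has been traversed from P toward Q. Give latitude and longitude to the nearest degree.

Write both endpoints as unit vectors p₁, p₂ with components (cos φ cos λ, cos φ sin λ, sin φ).
The central angle between the endpoints is δ = arccos(p₁·p₂) ≈ 0.747 rad (42.8°).
Interpolate at f = 0.70 with slerp weights a = sin((1−f)δ)/sin δ ≈ 0.327, b = sin(fδ)/sin δ ≈ 0.735.
p = a·p₁ + b·p₂ ≈ (0.137, -0.300, 0.944); φ = arcsin(p_z) ≈ 70.72°, λ = atan2(p_y, p_x) ≈ -65.41°.

≈ 71°N, 65°W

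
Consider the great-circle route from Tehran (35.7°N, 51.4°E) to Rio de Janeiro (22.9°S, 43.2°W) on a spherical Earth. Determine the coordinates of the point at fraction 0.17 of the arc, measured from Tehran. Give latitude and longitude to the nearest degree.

The haversine formula gives a central angle δ ≈ 1.862 rad (106.7°) between the endpoints.
Interpolate at f = 0.17 with slerp weights a = sin((1−f)δ)/sin δ ≈ 1.044, b = sin(fδ)/sin δ ≈ 0.325.
p = a·p₁ + b·p₂ ≈ (0.747, 0.457, 0.483); φ = arcsin(p_z) ≈ 28.85°, λ = atan2(p_y, p_x) ≈ 31.48°.

≈ 29°N, 31°E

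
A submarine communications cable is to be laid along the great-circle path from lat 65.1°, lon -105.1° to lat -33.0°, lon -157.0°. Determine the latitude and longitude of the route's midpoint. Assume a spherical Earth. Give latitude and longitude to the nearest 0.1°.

Convert each endpoint to a unit vector on the sphere (x = cos φ cos λ, y = cos φ sin λ, z = sin φ).
The central angle between the endpoints is δ = arccos(p₁·p₂) ≈ 1.851 rad (106.0°).
Interpolate at f = 1/2 with slerp weights a = sin((1−f)δ)/sin δ ≈ 0.831, b = sin(fδ)/sin δ ≈ 0.831.
p = a·p₁ + b·p₂ ≈ (-0.733, -0.610, 0.301); φ = arcsin(p_z) ≈ 17.53°, λ = atan2(p_y, p_x) ≈ -140.22°.

≈ lat 17.5°, lon -140.2°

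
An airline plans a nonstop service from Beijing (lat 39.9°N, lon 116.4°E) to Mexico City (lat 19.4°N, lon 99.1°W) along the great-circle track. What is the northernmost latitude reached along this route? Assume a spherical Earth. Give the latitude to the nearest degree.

The great circle lies in the plane with unit normal n̂ = (p₁ × p₂)/|p₁ × p₂|.
Here n̂_z ≈ +0.453; the vertex latitude is φ_max = arccos|n̂_z| ≈ 63.0°.
Check via Clairaut: cos φ_max = |cos φ₁| · sin C = cos(39.9°)·sin(36.2°) ≈ 0.453, again giving ≈ 63.0°.

≈ 63°N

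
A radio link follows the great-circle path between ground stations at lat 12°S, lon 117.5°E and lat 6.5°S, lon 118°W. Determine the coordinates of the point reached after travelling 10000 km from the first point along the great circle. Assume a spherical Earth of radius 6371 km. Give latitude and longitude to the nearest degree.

Convert each endpoint to a unit vector on the sphere (x = cos φ cos λ, y = cos φ sin λ, z = sin φ).
The central angle between the endpoints is δ = arccos(p₁·p₂) ≈ 2.126 rad (121.8°). The total great-circle distance is δ·R ≈ 2.126 × 6371 ≈ 13543 km, so the target fraction is f = 10000/13543 ≈ 0.738.
Interpolate at f ≈ 0.738 with slerp weights a = sin((1−f)δ)/sin δ ≈ 0.621, b = sin(fδ)/sin δ ≈ 1.177.
p = a·p₁ + b·p₂ ≈ (-0.829, -0.493, -0.262); φ = arcsin(p_z) ≈ -15.21°, λ = atan2(p_y, p_x) ≈ -149.26°.

≈ lat 15°S, lon 149°W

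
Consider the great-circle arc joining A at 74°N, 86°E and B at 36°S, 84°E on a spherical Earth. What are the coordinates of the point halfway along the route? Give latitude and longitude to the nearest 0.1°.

Convert each endpoint to a unit vector on the sphere (x = cos φ cos λ, y = cos φ sin λ, z = sin φ).
The central angle between the endpoints is δ = arccos(p₁·p₂) ≈ 1.920 rad (110.0°).
Interpolate at f = 1/2 with slerp weights a = sin((1−f)δ)/sin δ ≈ 0.872, b = sin(fδ)/sin δ ≈ 0.872.
p = a·p₁ + b·p₂ ≈ (0.090, 0.941, 0.326); φ = arcsin(p_z) ≈ 19.00°, λ = atan2(p_y, p_x) ≈ 84.51°.

≈ 19.0°N, 84.5°E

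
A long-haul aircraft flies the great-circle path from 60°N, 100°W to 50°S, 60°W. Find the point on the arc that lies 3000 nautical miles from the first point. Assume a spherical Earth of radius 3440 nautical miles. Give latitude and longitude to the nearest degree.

Write both endpoints as unit vectors p₁, p₂ with components (cos φ cos λ, cos φ sin λ, sin φ).
The central angle between the endpoints is δ = arccos(p₁·p₂) ≈ 2.001 rad (114.7°). The total great-circle distance is δ·R ≈ 2.001 × 3440 ≈ 6884 nmi, so the target fraction is f = 3000/6884 ≈ 0.436.
Interpolate at f ≈ 0.436 with slerp weights a = sin((1−f)δ)/sin δ ≈ 0.995, b = sin(fδ)/sin δ ≈ 0.843.
p = a·p₁ + b·p₂ ≈ (0.184, -0.959, 0.216); φ = arcsin(p_z) ≈ 12.48°, λ = atan2(p_y, p_x) ≈ -79.11°.

≈ 12°N, 79°W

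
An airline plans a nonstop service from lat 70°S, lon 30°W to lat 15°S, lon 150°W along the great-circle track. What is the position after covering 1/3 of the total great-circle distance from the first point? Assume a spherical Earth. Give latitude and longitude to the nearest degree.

≈ lat 66°S, lon 112°W

From cos δ = sin φ₁ sin φ₂ + cos φ₁ cos φ₂ cos Δλ, the central angle is δ ≈ 1.493 rad (85.5°).
Interpolate at f = 1/3 with slerp weights a = sin((1−f)δ)/sin δ ≈ 0.841, b = sin(fδ)/sin δ ≈ 0.479.
p = a·p₁ + b·p₂ ≈ (-0.151, -0.375, -0.915); φ = arcsin(p_z) ≈ -66.14°, λ = atan2(p_y, p_x) ≈ -111.96°.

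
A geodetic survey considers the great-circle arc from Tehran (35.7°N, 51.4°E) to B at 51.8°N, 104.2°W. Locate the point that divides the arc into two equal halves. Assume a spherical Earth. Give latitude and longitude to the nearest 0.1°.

≈ 75.4°N, 5.7°E

Write both endpoints as unit vectors p₁, p₂ with components (cos φ cos λ, cos φ sin λ, sin φ).
The central angle between the endpoints is δ = arccos(p₁·p₂) ≈ 1.570 rad (89.9°).
Interpolate at f = 1/2 with slerp weights a = sin((1−f)δ)/sin δ ≈ 0.707, b = sin(fδ)/sin δ ≈ 0.707.
p = a·p₁ + b·p₂ ≈ (0.251, 0.025, 0.968); φ = arcsin(p_z) ≈ 75.40°, λ = atan2(p_y, p_x) ≈ 5.66°.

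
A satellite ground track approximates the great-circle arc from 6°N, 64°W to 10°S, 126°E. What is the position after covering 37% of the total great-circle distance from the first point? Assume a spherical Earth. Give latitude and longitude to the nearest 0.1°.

≈ 17.0°S, 123.0°W

The haversine formula gives a central angle δ ≈ 2.955 rad (169.3°) between the endpoints.
Interpolate at f = 0.37 with slerp weights a = sin((1−f)δ)/sin δ ≈ 5.170, b = sin(fδ)/sin δ ≈ 4.794.
p = a·p₁ + b·p₂ ≈ (-0.521, -0.802, -0.292); φ = arcsin(p_z) ≈ -16.98°, λ = atan2(p_y, p_x) ≈ -123.00°.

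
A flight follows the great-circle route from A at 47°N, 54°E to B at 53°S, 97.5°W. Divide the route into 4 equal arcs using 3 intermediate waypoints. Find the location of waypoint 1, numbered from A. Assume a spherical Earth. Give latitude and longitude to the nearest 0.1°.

Convert each endpoint to a unit vector on the sphere (x = cos φ cos λ, y = cos φ sin λ, z = sin φ).
The central angle between the endpoints is δ = arccos(p₁·p₂) ≈ 2.808 rad (160.9°).
Interpolate at f = 1/4 with slerp weights a = sin((1−f)δ)/sin δ ≈ 2.625, b = sin(fδ)/sin δ ≈ 1.970.
p = a·p₁ + b·p₂ ≈ (0.898, 0.273, 0.346); φ = arcsin(p_z) ≈ 20.26°, λ = atan2(p_y, p_x) ≈ 16.90°.

≈ 20.3°N, 16.9°E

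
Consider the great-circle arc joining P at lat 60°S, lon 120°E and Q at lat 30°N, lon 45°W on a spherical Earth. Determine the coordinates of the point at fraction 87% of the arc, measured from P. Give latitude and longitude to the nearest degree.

Convert each endpoint to a unit vector on the sphere (x = cos φ cos λ, y = cos φ sin λ, z = sin φ).
The central angle between the endpoints is δ = arccos(p₁·p₂) ≈ 2.589 rad (148.4°).
Interpolate at f = 0.87 with slerp weights a = sin((1−f)δ)/sin δ ≈ 0.629, b = sin(fδ)/sin δ ≈ 1.480.
p = a·p₁ + b·p₂ ≈ (0.749, -0.634, 0.195); φ = arcsin(p_z) ≈ 11.23°, λ = atan2(p_y, p_x) ≈ -40.24°.

≈ lat 11°N, lon 40°W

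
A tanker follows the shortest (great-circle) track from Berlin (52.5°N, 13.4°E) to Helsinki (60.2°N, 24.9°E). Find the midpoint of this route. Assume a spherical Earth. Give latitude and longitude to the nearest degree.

Convert each endpoint to a unit vector on the sphere (x = cos φ cos λ, y = cos φ sin λ, z = sin φ).
The central angle between the endpoints is δ = arccos(p₁·p₂) ≈ 0.174 rad (10.0°).
Interpolate at f = 1/2 with slerp weights a = sin((1−f)δ)/sin δ ≈ 0.502, b = sin(fδ)/sin δ ≈ 0.502.
p = a·p₁ + b·p₂ ≈ (0.523, 0.176, 0.834); φ = arcsin(p_z) ≈ 56.48°, λ = atan2(p_y, p_x) ≈ 18.57°.

≈ 56°N, 19°E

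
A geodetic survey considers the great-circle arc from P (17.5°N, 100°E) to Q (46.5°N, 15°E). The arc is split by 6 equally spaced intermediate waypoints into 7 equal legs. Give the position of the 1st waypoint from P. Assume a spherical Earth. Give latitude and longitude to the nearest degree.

The haversine formula gives a central angle δ ≈ 1.292 rad (74.0°) between the endpoints.
Interpolate at f = 1/7 with slerp weights a = sin((1−f)δ)/sin δ ≈ 0.930, b = sin(fδ)/sin δ ≈ 0.191.
p = a·p₁ + b·p₂ ≈ (-0.027, 0.908, 0.418); φ = arcsin(p_z) ≈ 24.72°, λ = atan2(p_y, p_x) ≈ 91.71°.

≈ (25°N, 92°E)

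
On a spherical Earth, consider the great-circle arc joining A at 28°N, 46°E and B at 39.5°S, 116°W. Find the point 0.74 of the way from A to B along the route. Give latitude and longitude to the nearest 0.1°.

≈ 48.4°S, 57.6°W

The haversine formula gives a central angle δ ≈ 2.813 rad (161.2°) between the endpoints.
Interpolate at f = 0.74 with slerp weights a = sin((1−f)δ)/sin δ ≈ 2.071, b = sin(fδ)/sin δ ≈ 2.705.
p = a·p₁ + b·p₂ ≈ (0.355, -0.560, -0.748); φ = arcsin(p_z) ≈ -48.43°, λ = atan2(p_y, p_x) ≈ -57.61°.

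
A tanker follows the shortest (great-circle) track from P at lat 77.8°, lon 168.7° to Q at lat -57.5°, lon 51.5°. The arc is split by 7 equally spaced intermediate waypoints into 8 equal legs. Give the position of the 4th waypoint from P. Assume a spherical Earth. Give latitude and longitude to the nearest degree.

Write both endpoints as unit vectors p₁, p₂ with components (cos φ cos λ, cos φ sin λ, sin φ).
The central angle between the endpoints is δ = arccos(p₁·p₂) ≈ 2.639 rad (151.2°).
Interpolate at f = 4/8 with slerp weights a = sin((1−f)δ)/sin δ ≈ 2.010, b = sin(fδ)/sin δ ≈ 2.010.
p = a·p₁ + b·p₂ ≈ (0.256, 0.928, 0.269); φ = arcsin(p_z) ≈ 15.63°, λ = atan2(p_y, p_x) ≈ 74.60°.

≈ lat 16°, lon 75°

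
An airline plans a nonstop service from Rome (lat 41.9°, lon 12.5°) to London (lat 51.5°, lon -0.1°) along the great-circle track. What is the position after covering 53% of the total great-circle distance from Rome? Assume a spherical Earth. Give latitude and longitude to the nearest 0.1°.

Convert each endpoint to a unit vector on the sphere (x = cos φ cos λ, y = cos φ sin λ, z = sin φ).
The central angle between the endpoints is δ = arccos(p₁·p₂) ≈ 0.225 rad (12.9°).
Interpolate at f = 0.53 with slerp weights a = sin((1−f)δ)/sin δ ≈ 0.473, b = sin(fδ)/sin δ ≈ 0.533.
p = a·p₁ + b·p₂ ≈ (0.676, 0.076, 0.733); φ = arcsin(p_z) ≈ 47.16°, λ = atan2(p_y, p_x) ≈ 6.39°.

≈ lat 47.2°, lon 6.4°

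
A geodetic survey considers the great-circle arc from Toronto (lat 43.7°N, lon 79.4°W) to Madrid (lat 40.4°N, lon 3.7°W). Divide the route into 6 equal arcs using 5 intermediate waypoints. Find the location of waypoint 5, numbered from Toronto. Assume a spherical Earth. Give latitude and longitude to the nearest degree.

The haversine formula gives a central angle δ ≈ 0.947 rad (54.3°) between the endpoints.
Interpolate at f = 5/6 with slerp weights a = sin((1−f)δ)/sin δ ≈ 0.194, b = sin(fδ)/sin δ ≈ 0.874.
p = a·p₁ + b·p₂ ≈ (0.690, -0.181, 0.701); φ = arcsin(p_z) ≈ 44.47°, λ = atan2(p_y, p_x) ≈ -14.66°.

≈ lat 44°N, lon 15°W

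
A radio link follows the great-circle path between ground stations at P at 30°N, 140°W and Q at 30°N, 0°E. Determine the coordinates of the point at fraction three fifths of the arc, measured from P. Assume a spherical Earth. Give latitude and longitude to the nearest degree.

≈ 58°N, 49°W

Write both endpoints as unit vectors p₁, p₂ with components (cos φ cos λ, cos φ sin λ, sin φ).
The central angle between the endpoints is δ = arccos(p₁·p₂) ≈ 1.901 rad (108.9°).
Interpolate at f = 3/5 with slerp weights a = sin((1−f)δ)/sin δ ≈ 0.729, b = sin(fδ)/sin δ ≈ 0.961.
p = a·p₁ + b·p₂ ≈ (0.349, -0.406, 0.845); φ = arcsin(p_z) ≈ 57.66°, λ = atan2(p_y, p_x) ≈ -49.31°.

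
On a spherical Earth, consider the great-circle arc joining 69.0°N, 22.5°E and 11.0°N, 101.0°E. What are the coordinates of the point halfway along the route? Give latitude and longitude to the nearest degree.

≈ 45°N, 83°E

Write both endpoints as unit vectors p₁, p₂ with components (cos φ cos λ, cos φ sin λ, sin φ).
The central angle between the endpoints is δ = arccos(p₁·p₂) ≈ 1.320 rad (75.6°).
Interpolate at f = 1/2 with slerp weights a = sin((1−f)δ)/sin δ ≈ 0.633, b = sin(fδ)/sin δ ≈ 0.633.
p = a·p₁ + b·p₂ ≈ (0.091, 0.697, 0.712); φ = arcsin(p_z) ≈ 45.37°, λ = atan2(p_y, p_x) ≈ 82.56°.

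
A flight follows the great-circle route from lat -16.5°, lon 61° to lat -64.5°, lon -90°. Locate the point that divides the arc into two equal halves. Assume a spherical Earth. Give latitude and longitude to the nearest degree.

≈ lat -62°, lon 41°

Convert each endpoint to a unit vector on the sphere (x = cos φ cos λ, y = cos φ sin λ, z = sin φ).
The central angle between the endpoints is δ = arccos(p₁·p₂) ≈ 1.676 rad (96.0°).
Interpolate at f = 1/2 with slerp weights a = sin((1−f)δ)/sin δ ≈ 0.747, b = sin(fδ)/sin δ ≈ 0.747.
p = a·p₁ + b·p₂ ≈ (0.347, 0.305, -0.887); φ = arcsin(p_z) ≈ -62.47°, λ = atan2(p_y, p_x) ≈ 41.28°.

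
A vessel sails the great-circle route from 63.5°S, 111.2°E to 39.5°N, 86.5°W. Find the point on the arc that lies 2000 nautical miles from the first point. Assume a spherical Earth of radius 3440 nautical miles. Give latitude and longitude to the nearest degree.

≈ 73°S, 150°W

Convert each endpoint to a unit vector on the sphere (x = cos φ cos λ, y = cos φ sin λ, z = sin φ).
The central angle between the endpoints is δ = arccos(p₁·p₂) ≈ 2.684 rad (153.8°). The total great-circle distance is δ·R ≈ 2.684 × 3440 ≈ 9234 nmi, so the target fraction is f = 2000/9234 ≈ 0.217.
Interpolate at f ≈ 0.217 with slerp weights a = sin((1−f)δ)/sin δ ≈ 1.952, b = sin(fδ)/sin δ ≈ 1.244.
p = a·p₁ + b·p₂ ≈ (-0.256, -0.146, -0.955); φ = arcsin(p_z) ≈ -72.84°, λ = atan2(p_y, p_x) ≈ -150.32°.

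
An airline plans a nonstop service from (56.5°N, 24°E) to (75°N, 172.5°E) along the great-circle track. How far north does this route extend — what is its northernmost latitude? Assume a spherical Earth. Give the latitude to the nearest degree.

The great circle lies in the plane with unit normal n̂ = (p₁ × p₂)/|p₁ × p₂|.
Here n̂_z ≈ +0.102; the vertex latitude is φ_max = arccos|n̂_z| ≈ 84.1°.

≈ 84°N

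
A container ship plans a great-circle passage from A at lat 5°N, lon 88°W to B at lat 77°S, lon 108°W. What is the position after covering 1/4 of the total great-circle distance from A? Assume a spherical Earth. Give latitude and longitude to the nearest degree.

Write both endpoints as unit vectors p₁, p₂ with components (cos φ cos λ, cos φ sin λ, sin φ).
The central angle between the endpoints is δ = arccos(p₁·p₂) ≈ 1.445 rad (82.8°).
Interpolate at f = 1/4 with slerp weights a = sin((1−f)δ)/sin δ ≈ 0.891, b = sin(fδ)/sin δ ≈ 0.356.
p = a·p₁ + b·p₂ ≈ (0.006, -0.963, -0.269); φ = arcsin(p_z) ≈ -15.63°, λ = atan2(p_y, p_x) ≈ -89.63°.

≈ lat 16°S, lon 90°W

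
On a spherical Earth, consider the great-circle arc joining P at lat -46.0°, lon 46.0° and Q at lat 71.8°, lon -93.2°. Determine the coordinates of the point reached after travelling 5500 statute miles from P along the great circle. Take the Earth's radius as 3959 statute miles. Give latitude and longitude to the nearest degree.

Convert each endpoint to a unit vector on the sphere (x = cos φ cos λ, y = cos φ sin λ, z = sin φ).
The central angle between the endpoints is δ = arccos(p₁·p₂) ≈ 2.582 rad (148.0°). The total great-circle distance is δ·R ≈ 2.582 × 3959 ≈ 10223 mi, so the target fraction is f = 5500/10223 ≈ 0.538.
Interpolate at f ≈ 0.538 with slerp weights a = sin((1−f)δ)/sin δ ≈ 1.752, b = sin(fδ)/sin δ ≈ 1.854.
p = a·p₁ + b·p₂ ≈ (0.813, 0.297, 0.501); φ = arcsin(p_z) ≈ 30.05°, λ = atan2(p_y, p_x) ≈ 20.09°.

≈ lat 30°, lon 20°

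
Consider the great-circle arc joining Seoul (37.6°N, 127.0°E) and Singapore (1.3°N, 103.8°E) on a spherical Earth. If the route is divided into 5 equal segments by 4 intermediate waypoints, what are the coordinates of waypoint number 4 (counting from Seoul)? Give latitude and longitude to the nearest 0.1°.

Convert each endpoint to a unit vector on the sphere (x = cos φ cos λ, y = cos φ sin λ, z = sin φ).
The central angle between the endpoints is δ = arccos(p₁·p₂) ≈ 0.735 rad (42.1°).
Interpolate at f = 4/5 with slerp weights a = sin((1−f)δ)/sin δ ≈ 0.218, b = sin(fδ)/sin δ ≈ 0.827.
p = a·p₁ + b·p₂ ≈ (-0.301, 0.941, 0.152); φ = arcsin(p_z) ≈ 8.74°, λ = atan2(p_y, p_x) ≈ 107.76°.

≈ (8.7°N, 107.8°E)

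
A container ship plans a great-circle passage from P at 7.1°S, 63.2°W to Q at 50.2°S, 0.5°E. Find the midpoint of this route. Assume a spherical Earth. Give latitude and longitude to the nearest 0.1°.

Write both endpoints as unit vectors p₁, p₂ with components (cos φ cos λ, cos φ sin λ, sin φ).
The central angle between the endpoints is δ = arccos(p₁·p₂) ≈ 1.185 rad (67.9°).
Interpolate at f = 1/2 with slerp weights a = sin((1−f)δ)/sin δ ≈ 0.603, b = sin(fδ)/sin δ ≈ 0.603.
p = a·p₁ + b·p₂ ≈ (0.655, -0.530, -0.538); φ = arcsin(p_z) ≈ -32.52°, λ = atan2(p_y, p_x) ≈ -38.98°.

≈ 32.5°S, 39.0°W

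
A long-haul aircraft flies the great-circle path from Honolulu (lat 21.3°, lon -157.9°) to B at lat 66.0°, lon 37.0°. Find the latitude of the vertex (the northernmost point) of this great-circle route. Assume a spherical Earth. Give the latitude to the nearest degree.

The great circle lies in the plane with unit normal n̂ = (p₁ × p₂)/|p₁ × p₂|.
Here n̂_z ≈ -0.097; the vertex latitude is φ_max = arccos|n̂_z| ≈ 84.4°.
Check via Clairaut: cos φ_max = |cos φ₁| · sin C = cos(21.3°)·sin(6.0°) ≈ 0.097, again giving ≈ 84.4°.

≈ 84°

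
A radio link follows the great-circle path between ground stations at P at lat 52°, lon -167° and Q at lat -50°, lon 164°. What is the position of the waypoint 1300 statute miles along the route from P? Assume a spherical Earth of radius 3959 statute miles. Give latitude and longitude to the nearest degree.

≈ lat 34°, lon -174°

Write both endpoints as unit vectors p₁, p₂ with components (cos φ cos λ, cos φ sin λ, sin φ).
The central angle between the endpoints is δ = arccos(p₁·p₂) ≈ 1.831 rad (104.9°). The total great-circle distance is δ·R ≈ 1.831 × 3959 ≈ 7250 mi, so the target fraction is f = 1300/7250 ≈ 0.179.
Interpolate at f ≈ 0.179 with slerp weights a = sin((1−f)δ)/sin δ ≈ 1.033, b = sin(fδ)/sin δ ≈ 0.334.
p = a·p₁ + b·p₂ ≈ (-0.826, -0.084, 0.558); φ = arcsin(p_z) ≈ 33.92°, λ = atan2(p_y, p_x) ≈ -174.20°.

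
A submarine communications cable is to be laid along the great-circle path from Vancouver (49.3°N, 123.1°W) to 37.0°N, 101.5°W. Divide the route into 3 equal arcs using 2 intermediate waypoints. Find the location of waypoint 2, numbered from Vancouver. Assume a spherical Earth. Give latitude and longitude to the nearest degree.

≈ 42°N, 108°W

Write both endpoints as unit vectors p₁, p₂ with components (cos φ cos λ, cos φ sin λ, sin φ).
The central angle between the endpoints is δ = arccos(p₁·p₂) ≈ 0.347 rad (19.9°).
Interpolate at f = 2/3 with slerp weights a = sin((1−f)δ)/sin δ ≈ 0.339, b = sin(fδ)/sin δ ≈ 0.674.
p = a·p₁ + b·p₂ ≈ (-0.228, -0.713, 0.663); φ = arcsin(p_z) ≈ 41.53°, λ = atan2(p_y, p_x) ≈ -107.75°.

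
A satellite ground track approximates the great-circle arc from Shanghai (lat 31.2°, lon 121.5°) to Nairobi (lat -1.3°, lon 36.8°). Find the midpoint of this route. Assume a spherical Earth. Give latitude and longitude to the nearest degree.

Write both endpoints as unit vectors p₁, p₂ with components (cos φ cos λ, cos φ sin λ, sin φ).
The central angle between the endpoints is δ = arccos(p₁·p₂) ≈ 1.504 rad (86.1°).
Interpolate at f = 1/2 with slerp weights a = sin((1−f)δ)/sin δ ≈ 0.684, b = sin(fδ)/sin δ ≈ 0.684.
p = a·p₁ + b·p₂ ≈ (0.242, 0.909, 0.339); φ = arcsin(p_z) ≈ 19.82°, λ = atan2(p_y, p_x) ≈ 75.09°.

≈ lat 20°, lon 75°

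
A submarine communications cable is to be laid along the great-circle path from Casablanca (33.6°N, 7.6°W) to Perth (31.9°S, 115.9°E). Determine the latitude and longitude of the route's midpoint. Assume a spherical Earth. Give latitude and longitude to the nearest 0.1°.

≈ 1.8°N, 55.2°E

Write both endpoints as unit vectors p₁, p₂ with components (cos φ cos λ, cos φ sin λ, sin φ).
The central angle between the endpoints is δ = arccos(p₁·p₂) ≈ 2.322 rad (133.1°).
Interpolate at f = 1/2 with slerp weights a = sin((1−f)δ)/sin δ ≈ 1.255, b = sin(fδ)/sin δ ≈ 1.255.
p = a·p₁ + b·p₂ ≈ (0.571, 0.820, 0.031); φ = arcsin(p_z) ≈ 1.80°, λ = atan2(p_y, p_x) ≈ 55.17°.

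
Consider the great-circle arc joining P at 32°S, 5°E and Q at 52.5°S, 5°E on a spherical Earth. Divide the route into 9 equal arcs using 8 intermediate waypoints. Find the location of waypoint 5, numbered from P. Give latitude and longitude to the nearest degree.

≈ 43°S, 5°E

Convert each endpoint to a unit vector on the sphere (x = cos φ cos λ, y = cos φ sin λ, z = sin φ).
The central angle between the endpoints is δ = arccos(p₁·p₂) ≈ 0.358 rad (20.5°).
Interpolate at f = 5/9 with slerp weights a = sin((1−f)δ)/sin δ ≈ 0.452, b = sin(fδ)/sin δ ≈ 0.564.
p = a·p₁ + b·p₂ ≈ (0.724, 0.063, -0.687); φ = arcsin(p_z) ≈ -43.39°, λ = atan2(p_y, p_x) ≈ 5.00°.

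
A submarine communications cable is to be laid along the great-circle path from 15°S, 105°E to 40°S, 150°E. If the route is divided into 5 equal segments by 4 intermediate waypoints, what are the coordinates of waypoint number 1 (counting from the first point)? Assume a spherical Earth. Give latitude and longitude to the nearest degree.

≈ 21°S, 112°E

From cos δ = sin φ₁ sin φ₂ + cos φ₁ cos φ₂ cos Δλ, the central angle is δ ≈ 0.810 rad (46.4°).
Interpolate at f = 1/5 with slerp weights a = sin((1−f)δ)/sin δ ≈ 0.833, b = sin(fδ)/sin δ ≈ 0.223.
p = a·p₁ + b·p₂ ≈ (-0.356, 0.863, -0.359); φ = arcsin(p_z) ≈ -21.03°, λ = atan2(p_y, p_x) ≈ 112.43°.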